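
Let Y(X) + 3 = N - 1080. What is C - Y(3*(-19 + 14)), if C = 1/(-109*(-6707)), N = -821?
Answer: 1391943953/731063 ≈ 1904.0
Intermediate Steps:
C = 1/731063 ≈ 1.3679e-6
Y(X) = -1904 (Y(X) = -3 + (-821 - 1080) = -3 - 1901 = -1904)
C - Y(3*(-19 + 14)) = 1/731063 - 1*(-1904) = 1/731063 + 1904 = 1391943953/731063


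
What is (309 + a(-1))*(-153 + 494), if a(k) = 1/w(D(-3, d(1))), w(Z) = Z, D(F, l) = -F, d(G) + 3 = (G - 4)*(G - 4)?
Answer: 316448/3 ≈ 1.0548e+5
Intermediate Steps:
d(G) = -3 + (-4 + G)² (d(G) = -3 + (G - 4)*(G - 4) = -3 + (-4 + G)*(-4 + G) = -3 + (-4 + G)²)
a(k) = ⅓ (a(k) = 1/(-1*(-3)) = 1/3 = ⅓)
(309 + a(-1))*(-153 + 494) = (309 + ⅓)*(-153 + 494) = (928/3)*341 = 316448/3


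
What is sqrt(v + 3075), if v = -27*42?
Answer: sqrt(1941) ≈ 44.057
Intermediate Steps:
v = -1134
sqrt(v + 3075) = sqrt(-1134 + 3075) = sqrt(1941)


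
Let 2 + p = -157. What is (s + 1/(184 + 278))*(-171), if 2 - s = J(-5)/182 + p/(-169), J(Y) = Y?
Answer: -2422842/13013 ≈ -186.19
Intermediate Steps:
p = -159 (p = -2 - 157 = -159)
s = 2571/2366 (s = 2 - (-5/182 - 159/(-169)) = 2 - (-5*1/182 - 159*(-1/169)) = 2 - (-5/182 + 159/169) = 2 - 1*2161/2366 = 2 - 2161/2366 = 2571/2366 ≈ 1.0866)
(s + 1/(184 + 278))*(-171) = (2571/2366 + 1/(184 + 278))*(-171) = (2571/2366 + 1/462)*(-171) = (42506/39039)*(-171) = -2422842/13013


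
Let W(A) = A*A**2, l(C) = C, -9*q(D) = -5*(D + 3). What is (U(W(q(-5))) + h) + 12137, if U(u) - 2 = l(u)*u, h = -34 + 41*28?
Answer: 7044187573/531441 ≈ 13255.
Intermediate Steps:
h = 1114 (h = -34 + 1148 = 1114)
q(D) = 5/3 + 5*D/9 (q(D) = -(-5)*(D + 3)/9 = -(-5)*(3 + D)/9 = -(-15 - 5*D)/9 = 5/3 + 5*D/9)
W(A) = A**3
U(u) = 2 + u**2 (U(u) = 2 + u*u = 2 + u**2)
(U(W(q(-5))) + h) + 12137 = ((2 + ((5/3 + (5/9)*(-5))**3)**2) + 1114) + 12137 = ((2 + ((5/3 - 25/9)**3)**2) + 1114) + 12137 = ((2 + ((-10/9)**3)**2) + 1114) + 12137 = ((2 + (-1000/729)**2) + 1114) + 12137 = ((2 + 1000000/531441) + 1114) + 12137 = (2062882/531441 + 1114) + 12137 = 594088156/531441 + 12137 = 7044187573/531441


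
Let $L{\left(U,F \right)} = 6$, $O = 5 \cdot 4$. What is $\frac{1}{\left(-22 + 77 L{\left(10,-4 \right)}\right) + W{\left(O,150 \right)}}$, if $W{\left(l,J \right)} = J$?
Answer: $\frac{1}{590} \approx 0.0016949$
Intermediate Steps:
$O = 20$
$\frac{1}{\left(-22 + 77 L{\left(10,-4 \right)}\right) + W{\left(O,150 \right)}} = \frac{1}{\left(-22 + 77 \cdot 6\right) + 150} = \frac{1}{\left(-22 + 462\right) + 150} = \frac{1}{440 + 150} = \frac{1}{590}$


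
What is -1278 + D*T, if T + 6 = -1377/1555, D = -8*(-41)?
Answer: -5499186/1555 ≈ -3536.5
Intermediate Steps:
D = 328
T = -10707/1555 (T = -6 - 1377/1555 = -10707/1555 ≈ -6.8855)
-1278 + D*T = -1278 + 328*(-10707/1555) = -1278 - 3511896/1555 = -5499186/1555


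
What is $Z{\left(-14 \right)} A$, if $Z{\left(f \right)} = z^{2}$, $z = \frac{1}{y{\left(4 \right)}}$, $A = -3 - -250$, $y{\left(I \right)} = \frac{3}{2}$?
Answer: $\frac{988}{9} \approx 109.78$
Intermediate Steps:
$y{\left(I \right)} = \frac{3}{2}$ ($y{\left(I \right)} = 3 \cdot \frac{1}{2} = \frac{3}{2}$)
$A = 247$ ($A = -3 + 250 = 247$)
$z = \frac{2}{3}$ ($z = \frac{1}{\frac{3}{2}} = \frac{2}{3} \approx 0.66667$)
$Z{\left(f \right)} = \frac{4}{9}$ ($Z{\left(f \right)} = \left(\frac{2}{3}\right)^{2} = \frac{4}{9}$)
$Z{\left(-14 \right)} A = \frac{4}{9} \cdot 247 = \frac{988}{9}$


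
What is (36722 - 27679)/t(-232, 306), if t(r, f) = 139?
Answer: 9043/139 ≈ 65.057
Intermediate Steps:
(36722 - 27679)/t(-232, 306) = (36722 - 27679)/139 = 9043*(1/139) = 9043/139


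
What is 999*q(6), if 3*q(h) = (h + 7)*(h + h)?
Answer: 51948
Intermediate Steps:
q(h) = 2*h*(7 + h)/3 (q(h) = ((h + 7)*(h + h))/3 = ((7 + h)*(2*h))/3 = (2*h*(7 + h))/3 = 2*h*(7 + h)/3)
999*q(6) = 999*((⅔)*6*(7 + 6)) = 999*((⅔)*6*13) = 999*52 = 51948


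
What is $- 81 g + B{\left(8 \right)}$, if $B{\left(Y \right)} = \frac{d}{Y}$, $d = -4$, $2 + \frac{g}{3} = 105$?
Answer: $- \frac{50059}{2} \approx -25030.0$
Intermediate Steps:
$g = 309$ ($g = -6 + 3 \cdot 105 = -6 + 315 = 309$)
$B{\left(Y \right)} = - \frac{4}{Y}$
$- 81 g + B{\left(8 \right)} = \left(-81\right) 309 - \frac{4}{8} = -25029 - \frac{1}{2} = - \frac{50059}{2}$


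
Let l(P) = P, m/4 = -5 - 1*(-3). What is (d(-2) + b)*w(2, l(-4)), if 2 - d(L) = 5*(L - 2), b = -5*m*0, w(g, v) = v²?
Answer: 352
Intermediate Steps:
m = -8 (m = 4*(-5 - 1*(-3)) = 4*(-5 + 3) = 4*(-2) = -8)
b = 0 (b = -5*(-8)*0 = 40*0 = 0)
d(L) = 12 - 5*L (d(L) = 2 - 5*(L - 2) = 2 - 5*(-2 + L) = 2 - (-10 + 5*L) = 2 + (10 - 5*L) = 12 - 5*L)
(d(-2) + b)*w(2, l(-4)) = ((12 - 5*(-2)) + 0)*(-4)² = ((12 + 10) + 0)*16 = (22 + 0)*16 = 22*16 = 352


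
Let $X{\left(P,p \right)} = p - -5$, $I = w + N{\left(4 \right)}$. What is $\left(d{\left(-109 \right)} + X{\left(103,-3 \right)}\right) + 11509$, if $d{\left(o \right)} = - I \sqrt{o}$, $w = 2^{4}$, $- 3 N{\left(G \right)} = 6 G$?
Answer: $11511 - 8 i \sqrt{109} \approx 11511.0 - 83.522 i$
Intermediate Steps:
$N{\left(G \right)} = - 2 G$ ($N{\left(G \right)} = - \frac{6 G}{3} = - 2 G$)
$w = 16$
$I = 8$ ($I = 16 - 8 = 8$)
$X{\left(P,p \right)} = 5 + p$ ($X{\left(P,p \right)} = p + 5 = 5 + p$)
$d{\left(o \right)} = - 8 \sqrt{o}$ ($d{\left(o \right)} = \left(-1\right) 8 \sqrt{o} = - 8 \sqrt{o}$)
$\left(d{\left(-109 \right)} + X{\left(103,-3 \right)}\right) + 11509 = \left(- 8 \sqrt{-109} + \left(5 - 3\right)\right) + 11509 = \left(- 8 i \sqrt{109} + 2\right) + 11509 = \left(2 - 8 i \sqrt{109}\right) + 11509 = 11511 - 8 i \sqrt{109}$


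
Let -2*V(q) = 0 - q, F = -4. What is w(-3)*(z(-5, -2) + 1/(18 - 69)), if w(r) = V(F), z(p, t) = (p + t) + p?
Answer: 1226/51 ≈ 24.039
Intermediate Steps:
V(q) = q/2 (V(q) = -(0 - q)/2 = -(-1)*q/2 = q/2)
z(p, t) = t + 2*p
w(r) = -2 (w(r) = (½)*(-4) = -2)
w(-3)*(z(-5, -2) + 1/(18 - 69)) = -2*((-2 + 2*(-5)) + 1/(18 - 69)) = -2*((-2 - 10) + 1/(-51)) = -2*(-12 - 1/51) = -2*(-613/51) = 1226/51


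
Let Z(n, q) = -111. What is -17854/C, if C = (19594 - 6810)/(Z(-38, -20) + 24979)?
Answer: -55499159/1598 ≈ -34730.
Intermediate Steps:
C = 3196/6217 (C = (19594 - 6810)/(-111 + 24979) = 12784/24868 = 12784*(1/24868) = 3196/6217 ≈ 0.51407)
-17854/C = -17854/3196/6217 = -17854*6217/3196 = -55499159/1598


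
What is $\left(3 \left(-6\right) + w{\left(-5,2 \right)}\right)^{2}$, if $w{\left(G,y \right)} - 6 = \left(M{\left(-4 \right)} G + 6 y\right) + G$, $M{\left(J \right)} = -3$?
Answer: $100$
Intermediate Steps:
$w{\left(G,y \right)} = 6 - 2 G + 6 y$ ($w{\left(G,y \right)} = 6 - \left(- 6 y + 2 G\right) = 6 - 2 G + 6 y$)
$\left(3 \left(-6\right) + w{\left(-5,2 \right)}\right)^{2} = \left(3 \left(-6\right) + \left(6 - -10 + 6 \cdot 2\right)\right)^{2} = \left(-18 + \left(6 + 10 + 12\right)\right)^{2} = \left(-18 + 28\right)^{2} = 10^{2} = 100$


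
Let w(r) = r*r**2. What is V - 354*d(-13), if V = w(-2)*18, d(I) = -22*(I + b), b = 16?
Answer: 23220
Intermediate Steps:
d(I) = -352 - 22*I (d(I) = -22*(I + 16) = -22*(16 + I) = -352 - 22*I)
w(r) = r**3
V = -144 (V = (-2)**3*18 = -8*18 = -144)
V - 354*d(-13) = -144 - 354*(-352 - 22*(-13)) = -144 - 354*(-352 + 286) = -144 - 354*(-66) = -144 + 23364 = 23220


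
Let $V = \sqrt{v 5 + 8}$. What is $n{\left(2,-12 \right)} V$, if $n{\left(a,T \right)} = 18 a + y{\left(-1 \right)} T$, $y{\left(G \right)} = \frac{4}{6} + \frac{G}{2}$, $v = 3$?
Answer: $34 \sqrt{23} \approx 163.06$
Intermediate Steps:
$y{\left(G \right)} = \frac{2}{3} + \frac{G}{2}$ ($y{\left(G \right)} = 4 \cdot \frac{1}{6} + G \frac{1}{2} = \frac{2}{3} + \frac{G}{2}$)
$V = \sqrt{23}$ ($V = \sqrt{3 \cdot 5 + 8} = \sqrt{15 + 8} = \sqrt{23} \approx 4.7958$)
$n{\left(a,T \right)} = 18 a + \frac{T}{6}$ ($n{\left(a,T \right)} = 18 a + \left(\frac{2}{3} + \frac{1}{2} \left(-1\right)\right) T = 18 a + \left(\frac{2}{3} - \frac{1}{2}\right) T = 18 a + \frac{T}{6}$)
$n{\left(2,-12 \right)} V = \left(18 \cdot 2 + \frac{1}{6} \left(-12\right)\right) \sqrt{23} = \left(36 - 2\right) \sqrt{23} = 34 \sqrt{23}$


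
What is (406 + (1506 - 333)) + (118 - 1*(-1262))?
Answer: 2959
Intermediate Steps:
(406 + (1506 - 333)) + (118 - 1*(-1262)) = (406 + 1173) + (118 + 1262) = 1579 + 1380 = 2959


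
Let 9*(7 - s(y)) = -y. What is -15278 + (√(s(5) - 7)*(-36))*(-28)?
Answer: -15278 + 336*√5 ≈ -14527.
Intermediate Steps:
s(y) = 7 + y/9 (s(y) = 7 - (-1)*y/9 = 7 + y/9)
-15278 + (√(s(5) - 7)*(-36))*(-28) = -15278 + (√((7 + (⅑)*5) - 7)*(-36))*(-28) = -15278 + (√((7 + 5/9) - 7)*(-36))*(-28) = -15278 + (√(68/9 - 7)*(-36))*(-28) = -15278 + (√(5/9)*(-36))*(-28) = -15278 + ((√5/3)*(-36))*(-28) = -15278 - 12*√5*(-28) = -15278 + 336*√5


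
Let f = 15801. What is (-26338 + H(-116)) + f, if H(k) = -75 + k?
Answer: -10728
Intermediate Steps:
(-26338 + H(-116)) + f = (-26338 + (-75 - 116)) + 15801 = (-26338 - 191) + 15801 = -26529 + 15801 = -10728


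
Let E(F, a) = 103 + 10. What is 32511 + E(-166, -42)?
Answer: 32624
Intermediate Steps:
E(F, a) = 113
32511 + E(-166, -42) = 32511 + 113 = 32624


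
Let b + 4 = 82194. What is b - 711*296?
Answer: -128266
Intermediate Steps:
b = 82190 (b = -4 + 82194 = 82190)
b - 711*296 = 82190 - 711*296 = 82190 - 1*210456 = 82190 - 210456 = -128266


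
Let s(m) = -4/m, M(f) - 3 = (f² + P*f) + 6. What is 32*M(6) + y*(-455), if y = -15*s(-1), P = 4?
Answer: 29508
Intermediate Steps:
M(f) = 9 + f² + 4*f (M(f) = 3 + ((f² + 4*f) + 6) = 3 + (6 + f² + 4*f) = 9 + f² + 4*f)
y = -60 (y = -(-60)/(-1) = -(-60)*(-1) = -15*4 = -60)
32*M(6) + y*(-455) = 32*(9 + 6² + 4*6) - 60*(-455) = 32*(9 + 36 + 24) + 27300 = 32*69 + 27300 = 2208 + 27300 = 29508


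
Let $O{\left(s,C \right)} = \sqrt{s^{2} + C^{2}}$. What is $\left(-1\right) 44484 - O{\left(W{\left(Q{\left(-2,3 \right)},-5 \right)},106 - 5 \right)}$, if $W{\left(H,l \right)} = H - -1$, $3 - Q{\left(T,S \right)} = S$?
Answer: $-44484 - \sqrt{10202} \approx -44585.0$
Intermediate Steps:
$Q{\left(T,S \right)} = 3 - S$
$W{\left(H,l \right)} = 1 + H$ ($W{\left(H,l \right)} = H + 1 = 1 + H$)
$O{\left(s,C \right)} = \sqrt{C^{2} + s^{2}}$
$\left(-1\right) 44484 - O{\left(W{\left(Q{\left(-2,3 \right)},-5 \right)},106 - 5 \right)} = \left(-1\right) 44484 - \sqrt{\left(106 - 5\right)^{2} + \left(1 + \left(3 - 3\right)\right)^{2}} = -44484 - \sqrt{\left(106 - 5\right)^{2} + \left(1 + \left(3 - 3\right)\right)^{2}} = -44484 - \sqrt{101^{2} + \left(1 + 0\right)^{2}} = -44484 - \sqrt{10201 + 1^{2}} = -44484 - \sqrt{10201 + 1} = -44484 - \sqrt{10202}$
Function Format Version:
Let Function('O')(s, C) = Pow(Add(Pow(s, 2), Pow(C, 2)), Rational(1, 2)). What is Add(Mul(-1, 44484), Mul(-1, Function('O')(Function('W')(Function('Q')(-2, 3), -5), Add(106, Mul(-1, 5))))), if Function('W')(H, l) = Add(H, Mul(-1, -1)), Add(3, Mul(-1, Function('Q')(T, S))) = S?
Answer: Add(-44484, Mul(-1, Pow(10202, Rational(1, 2)))) ≈ -44585.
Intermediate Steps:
Function('Q')(T, S) = Add(3, Mul(-1, S))
Function('W')(H, l) = Add(1, H) (Function('W')(H, l) = Add(H, 1) = Add(1, H))
Function('O')(s, C) = Pow(Add(Pow(C, 2), Pow(s, 2)), Rational(1, 2))
Add(Mul(-1, 44484), Mul(-1, Function('O')(Function('W')(Function('Q')(-2, 3), -5), Add(106, Mul(-1, 5))))) = Add(Mul(-1, 44484), Mul(-1, Pow(Add(Pow(Add(106, Mul(-1, 5)), 2), Pow(Add(1, Add(3, Mul(-1, 3))), 2)), Rational(1, 2)))) = Add(-44484, Mul(-1, Pow(Add(Pow(Add(106, -5), 2), Pow(Add(1, Add(3, -3)), 2)), Rational(1, 2)))) = Add(-44484, Mul(-1, Pow(Add(Pow(101, 2), Pow(Add(1, 0), 2)), Rational(1, 2)))) = Add(-44484, Mul(-1, Pow(Add(10201, Pow(1, 2)), Rational(1, 2)))) = Add(-44484, Mul(-1, Pow(Add(10201, 1), Rational(1, 2)))) = Add(-44484, Mul(-1, Pow(10202, Rational(1, 2))))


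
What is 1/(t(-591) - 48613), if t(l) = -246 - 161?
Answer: -1/49020 ≈ -2.0400e-5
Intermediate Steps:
t(l) = -407
1/(t(-591) - 48613) = 1/(-407 - 48613) = 1/(-49020) = -1/49020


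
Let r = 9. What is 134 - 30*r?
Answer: -136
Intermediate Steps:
134 - 30*r = 134 - 30*9 = 134 - 270 = -136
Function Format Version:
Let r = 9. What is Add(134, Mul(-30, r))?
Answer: -136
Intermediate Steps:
Add(134, Mul(-30, r)) = Add(134, Mul(-30, 9)) = Add(134, -270) = -136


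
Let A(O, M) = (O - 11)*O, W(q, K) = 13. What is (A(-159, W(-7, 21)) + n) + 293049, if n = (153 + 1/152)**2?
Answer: 7935993265/23104 ≈ 3.4349e+5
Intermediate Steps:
A(O, M) = O*(-11 + O) (A(O, M) = (-11 + O)*O = O*(-11 + O))
n = 540888049/23104 (n = (153 + 1/152)**2 = (23257/152)**2 = 540888049/23104 ≈ 23411.)
(A(-159, W(-7, 21)) + n) + 293049 = (-159*(-11 - 159) + 540888049/23104) + 293049 = (-159*(-170) + 540888049/23104) + 293049 = (27030 + 540888049/23104) + 293049 = 1165389169/23104 + 293049 = 7935993265/23104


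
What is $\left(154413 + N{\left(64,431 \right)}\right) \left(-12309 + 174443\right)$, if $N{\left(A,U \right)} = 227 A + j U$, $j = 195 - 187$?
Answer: $27950118126$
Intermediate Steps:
$j = 8$ ($j = 195 - 187 = 8$)
$N{\left(A,U \right)} = 8 U + 227 A$ ($N{\left(A,U \right)} = 227 A + 8 U = 8 U + 227 A$)
$\left(154413 + N{\left(64,431 \right)}\right) \left(-12309 + 174443\right) = \left(154413 + \left(8 \cdot 431 + 227 \cdot 64\right)\right) \left(-12309 + 174443\right) = \left(154413 + \left(3448 + 14528\right)\right) 162134 = \left(154413 + 17976\right) 162134 = 172389 \cdot 162134 = 27950118126$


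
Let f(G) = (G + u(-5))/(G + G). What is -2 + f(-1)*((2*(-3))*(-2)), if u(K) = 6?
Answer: -32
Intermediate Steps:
f(G) = (6 + G)/(2*G) (f(G) = (G + 6)/(G + G) = (6 + G)/((2*G)) = (6 + G)*(1/(2*G)) = (6 + G)/(2*G))
-2 + f(-1)*((2*(-3))*(-2)) = -2 + ((½)*(6 - 1)/(-1))*((2*(-3))*(-2)) = -2 + ((½)*(-1)*5)*(-6*(-2)) = -2 - 5/2*12 = -2 - 30 = -32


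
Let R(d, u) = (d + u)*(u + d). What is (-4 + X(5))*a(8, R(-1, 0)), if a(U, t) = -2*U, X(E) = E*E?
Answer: -336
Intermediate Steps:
X(E) = E²
R(d, u) = (d + u)² (R(d, u) = (d + u)*(d + u) = (d + u)²)
(-4 + X(5))*a(8, R(-1, 0)) = (-4 + 5²)*(-2*8) = (-4 + 25)*(-16) = 21*(-16) = -336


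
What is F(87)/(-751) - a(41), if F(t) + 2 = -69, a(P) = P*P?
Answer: -1262360/751 ≈ -1680.9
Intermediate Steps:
a(P) = P²
F(t) = -71 (F(t) = -2 - 69 = -71)
F(87)/(-751) - a(41) = -71/(-751) - 1*41² = -71*(-1/751) - 1*1681 = 71/751 - 1681 = -1262360/751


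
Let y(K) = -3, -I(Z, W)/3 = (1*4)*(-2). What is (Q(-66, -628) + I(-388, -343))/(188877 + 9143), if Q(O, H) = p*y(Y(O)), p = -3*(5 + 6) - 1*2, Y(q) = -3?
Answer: 129/198020 ≈ 0.00065145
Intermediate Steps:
p = -35 (p = -3*11 - 2 = -33 - 2 = -35)
I(Z, W) = 24 (I(Z, W) = -3*1*4*(-2) = -12*(-2) = -3*(-8) = 24)
Q(O, H) = 105 (Q(O, H) = -35*(-3) = 105)
(Q(-66, -628) + I(-388, -343))/(188877 + 9143) = (105 + 24)/(188877 + 9143) = 129/198020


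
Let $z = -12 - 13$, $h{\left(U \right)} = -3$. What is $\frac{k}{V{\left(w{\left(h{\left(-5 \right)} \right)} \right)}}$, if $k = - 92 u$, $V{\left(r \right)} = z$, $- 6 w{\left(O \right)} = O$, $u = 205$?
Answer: $\frac{3772}{5} \approx 754.4$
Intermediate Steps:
$z = -25$
$w{\left(O \right)} = - \frac{O}{6}$
$V{\left(r \right)} = -25$
$k = -18860$ ($k = \left(-92\right) 205 = -18860$)
$\frac{k}{V{\left(w{\left(h{\left(-5 \right)} \right)} \right)}} = - \frac{18860}{-25} = \left(-18860\right) \left(- \frac{1}{25}\right) = \frac{3772}{5}$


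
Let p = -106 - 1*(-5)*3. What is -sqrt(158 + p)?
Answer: -sqrt(67) ≈ -8.1853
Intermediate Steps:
p = -91 (p = -106 - (-5)*3 = -106 - 1*(-15) = -106 + 15 = -91)
-sqrt(158 + p) = -sqrt(158 - 91) = -sqrt(67)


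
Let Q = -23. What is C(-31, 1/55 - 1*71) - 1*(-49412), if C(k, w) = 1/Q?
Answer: 1136475/23 ≈ 49412.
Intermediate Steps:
C(k, w) = -1/23 (C(k, w) = 1/(-23) = -1/23)
C(-31, 1/55 - 1*71) - 1*(-49412) = -1/23 - 1*(-49412) = -1/23 + 49412 = 1136475/23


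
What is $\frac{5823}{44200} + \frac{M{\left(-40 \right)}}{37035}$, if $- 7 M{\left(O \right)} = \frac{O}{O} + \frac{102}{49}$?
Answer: $\frac{14792584783}{112294564200} \approx 0.13173$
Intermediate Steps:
$M{\left(O \right)} = - \frac{151}{343}$ ($M{\left(O \right)} = - \frac{\frac{O}{O} + \frac{102}{49}}{7} = - \frac{1 + 102 \cdot \frac{1}{49}}{7} = - \frac{1 + \frac{102}{49}}{7} = \left(- \frac{1}{7}\right) \frac{151}{49} = - \frac{151}{343}$)
$\frac{5823}{44200} + \frac{M{\left(-40 \right)}}{37035} = \frac{5823}{44200} - \frac{151}{343 \cdot 37035} = 5823 \cdot \frac{1}{44200} - \frac{151}{12703005} = \frac{5823}{44200} - \frac{151}{12703005} = \frac{14792584783}{112294564200}$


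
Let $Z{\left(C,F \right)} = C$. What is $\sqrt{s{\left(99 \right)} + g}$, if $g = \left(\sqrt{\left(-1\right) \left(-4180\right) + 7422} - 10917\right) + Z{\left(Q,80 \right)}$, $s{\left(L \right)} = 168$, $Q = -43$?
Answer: $\sqrt{-10792 + \sqrt{11602}} \approx 103.36 i$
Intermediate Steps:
$g = -10960 + \sqrt{11602}$ ($g = \left(\sqrt{\left(-1\right) \left(-4180\right) + 7422} - 10917\right) - 43 = \left(\sqrt{4180 + 7422} - 10917\right) - 43 = \left(\sqrt{11602} - 10917\right) - 43 = \left(-10917 + \sqrt{11602}\right) - 43 = -10960 + \sqrt{11602} \approx -10852.0$)
$\sqrt{s{\left(99 \right)} + g} = \sqrt{168 - \left(10960 - \sqrt{11602}\right)} = \sqrt{-10792 + \sqrt{11602}}$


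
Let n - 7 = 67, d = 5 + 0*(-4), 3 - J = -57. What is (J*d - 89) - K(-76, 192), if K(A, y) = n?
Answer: 137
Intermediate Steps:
J = 60 (J = 3 - 1*(-57) = 3 + 57 = 60)
d = 5 (d = 5 + 0 = 5)
n = 74 (n = 7 + 67 = 74)
K(A, y) = 74
(J*d - 89) - K(-76, 192) = (60*5 - 89) - 1*74 = (300 - 89) - 74 = 211 - 74 = 137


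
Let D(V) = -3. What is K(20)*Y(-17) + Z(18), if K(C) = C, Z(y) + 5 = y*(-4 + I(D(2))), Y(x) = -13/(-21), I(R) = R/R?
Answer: -979/21 ≈ -46.619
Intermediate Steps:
I(R) = 1
Y(x) = 13/21 (Y(x) = -13*(-1/21) = 13/21)
Z(y) = -5 - 3*y (Z(y) = -5 + y*(-4 + 1) = -5 + y*(-3) = -5 - 3*y)
K(20)*Y(-17) + Z(18) = 20*(13/21) + (-5 - 3*18) = 260/21 + (-5 - 54) = 260/21 - 59 = -979/21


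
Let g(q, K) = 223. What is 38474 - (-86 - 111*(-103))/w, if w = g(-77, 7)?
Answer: 8568355/223 ≈ 38423.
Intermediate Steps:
w = 223
38474 - (-86 - 111*(-103))/w = 38474 - (-86 - 111*(-103))/223 = 38474 - (-86 + 11433)/223 = 38474 - 11347/223 = 8568355/223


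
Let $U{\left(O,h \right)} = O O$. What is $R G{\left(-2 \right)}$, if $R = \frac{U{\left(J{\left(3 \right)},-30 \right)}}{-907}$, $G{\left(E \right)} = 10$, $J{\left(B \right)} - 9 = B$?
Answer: $- \frac{1440}{907} \approx -1.5877$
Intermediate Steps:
$J{\left(B \right)} = 9 + B$
$U{\left(O,h \right)} = O^{2}$
$R = - \frac{144}{907}$ ($R = \frac{\left(9 + 3\right)^{2}}{-907} = 12^{2} \left(- \frac{1}{907}\right) = 144 \left(- \frac{1}{907}\right) = - \frac{144}{907} \approx -0.15877$)
$R G{\left(-2 \right)} = \left(- \frac{144}{907}\right) 10 = - \frac{1440}{907}$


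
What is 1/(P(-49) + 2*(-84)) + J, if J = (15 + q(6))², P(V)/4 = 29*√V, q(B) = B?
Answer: 5414595/12278 - 29*I/24556 ≈ 441.0 - 0.001181*I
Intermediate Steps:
P(V) = 116*√V (P(V) = 4*(29*√V) = 116*√V)
J = 441 (J = (15 + 6)² = 21² = 441)
1/(P(-49) + 2*(-84)) + J = 1/(116*√(-49) + 2*(-84)) + 441 = 1/(116*(7*I) - 168) + 441 = 1/(812*I - 168) + 441 = 1/(-168 + 812*I) + 441 = (-168 - 812*I)/687568 + 441 = 441 + (-168 - 812*I)/687568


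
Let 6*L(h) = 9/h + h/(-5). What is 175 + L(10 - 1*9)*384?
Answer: 3691/5 ≈ 738.20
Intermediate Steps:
L(h) = -h/30 + 3/(2*h) (L(h) = (9/h + h/(-5))/6 = (9/h + h*(-⅕))/6 = (9/h - h/5)/6 = -h/30 + 3/(2*h))
175 + L(10 - 1*9)*384 = 175 + ((45 - (10 - 1*9)²)/(30*(10 - 1*9)))*384 = 175 + ((45 - (10 - 9)²)/(30*(10 - 9)))*384 = 175 + ((1/30)*(45 - 1*1²)/1)*384 = 175 + ((1/30)*1*(45 - 1*1))*384 = 175 + ((1/30)*1*(45 - 1))*384 = 175 + ((1/30)*1*44)*384 = 175 + (22/15)*384 = 175 + 2816/5 = 3691/5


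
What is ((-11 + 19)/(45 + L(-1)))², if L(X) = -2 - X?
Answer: 4/121 ≈ 0.033058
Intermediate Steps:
((-11 + 19)/(45 + L(-1)))² = ((-11 + 19)/(45 + (-2 - 1*(-1))))² = (8/(45 + (-2 + 1)))² = (8/(45 - 1))² = (8/44)² = (8*(1/44))² = (2/11)² = 4/121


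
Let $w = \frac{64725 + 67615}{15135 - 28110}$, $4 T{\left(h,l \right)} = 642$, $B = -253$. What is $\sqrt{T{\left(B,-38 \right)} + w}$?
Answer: $\frac{\sqrt{4048506210}}{5190} \approx 12.26$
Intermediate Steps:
$T{\left(h,l \right)} = \frac{321}{2}$ ($T{\left(h,l \right)} = \frac{1}{4} \cdot 642 = \frac{321}{2}$)
$w = - \frac{26468}{2595}$ ($w = \frac{132340}{-12975} = 132340 \left(- \frac{1}{12975}\right) = - \frac{26468}{2595} \approx -10.2$)
$\sqrt{T{\left(B,-38 \right)} + w} = \sqrt{\frac{321}{2} - \frac{26468}{2595}} = \sqrt{\frac{780059}{5190}} = \frac{\sqrt{4048506210}}{5190}$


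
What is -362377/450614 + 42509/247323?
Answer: -70469016245/111447206322 ≈ -0.63231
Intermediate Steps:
-362377/450614 + 42509/247323 = -70469016245/111447206322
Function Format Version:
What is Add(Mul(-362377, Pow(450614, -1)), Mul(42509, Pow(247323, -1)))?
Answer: Rational(-70469016245, 111447206322) ≈ -0.63231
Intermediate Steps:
Add(Mul(-362377, Pow(450614, -1)), Mul(42509, Pow(247323, -1))) = Add(Mul(-362377, Rational(1, 450614)), Mul(42509, Rational(1, 247323))) = Add(Rational(-362377, 450614), Rational(42509, 247323)) = Rational(-70469016245, 111447206322)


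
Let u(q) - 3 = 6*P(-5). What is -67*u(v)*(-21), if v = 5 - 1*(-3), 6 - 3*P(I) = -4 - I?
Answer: 18291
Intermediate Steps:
P(I) = 10/3 + I/3 (P(I) = 2 - (-4 - I)/3 = 2 + (4/3 + I/3) = 10/3 + I/3)
v = 8 (v = 5 + 3 = 8)
u(q) = 13 (u(q) = 3 + 6*(10/3 + (⅓)*(-5)) = 3 + 6*(10/3 - 5/3) = 3 + 6*(5/3) = 3 + 10 = 13)
-67*u(v)*(-21) = -67*13*(-21) = -871*(-21) = 18291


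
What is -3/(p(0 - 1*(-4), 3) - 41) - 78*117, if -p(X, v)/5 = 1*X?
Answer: -556683/61 ≈ -9126.0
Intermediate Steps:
p(X, v) = -5*X
-3/(p(0 - 1*(-4), 3) - 41) - 78*117 = -3/(-5*(0 - 1*(-4)) - 41) - 78*117 = -3/(-5*(0 + 4) - 41) - 9126 = -3/(-5*4 - 41) - 9126 = -3/(-20 - 41) - 9126 = -3/(-61) - 9126 = -1/61*(-3) - 9126 = 3/61 - 9126 = -556683/61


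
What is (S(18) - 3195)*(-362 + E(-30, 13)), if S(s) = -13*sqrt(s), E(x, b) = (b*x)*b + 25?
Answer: 17275365 + 210873*sqrt(2) ≈ 1.7574e+7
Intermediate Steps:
E(x, b) = 25 + x*b**2 (E(x, b) = x*b**2 + 25 = 25 + x*b**2)
(S(18) - 3195)*(-362 + E(-30, 13)) = (-39*sqrt(2) - 3195)*(-362 + (25 - 30*13**2)) = (-39*sqrt(2) - 3195)*(-362 + (25 - 30*169)) = (-39*sqrt(2) - 3195)*(-362 + (25 - 5070)) = (-3195 - 39*sqrt(2))*(-362 - 5045) = (-3195 - 39*sqrt(2))*(-5407) = 17275365 + 210873*sqrt(2)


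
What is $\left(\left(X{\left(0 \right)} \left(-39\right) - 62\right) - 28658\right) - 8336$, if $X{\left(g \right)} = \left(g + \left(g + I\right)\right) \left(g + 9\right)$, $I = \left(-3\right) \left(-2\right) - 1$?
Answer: $-38811$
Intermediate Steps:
$I = 5$ ($I = 6 - 1 = 5$)
$X{\left(g \right)} = \left(5 + 2 g\right) \left(9 + g\right)$ ($X{\left(g \right)} = \left(g + \left(g + 5\right)\right) \left(g + 9\right) = \left(g + \left(5 + g\right)\right) \left(9 + g\right) = \left(5 + 2 g\right) \left(9 + g\right)$)
$\left(\left(X{\left(0 \right)} \left(-39\right) - 62\right) - 28658\right) - 8336 = \left(\left(\left(45 + 2 \cdot 0^{2} + 23 \cdot 0\right) \left(-39\right) - 62\right) - 28658\right) - 8336 = \left(\left(\left(45 + 2 \cdot 0 + 0\right) \left(-39\right) - 62\right) - 28658\right) - 8336 = \left(\left(\left(45 + 0 + 0\right) \left(-39\right) - 62\right) - 28658\right) - 8336 = \left(\left(45 \left(-39\right) - 62\right) - 28658\right) - 8336 = \left(\left(-1755 - 62\right) - 28658\right) - 8336 = \left(-1817 - 28658\right) - 8336 = -30475 - 8336 = -38811$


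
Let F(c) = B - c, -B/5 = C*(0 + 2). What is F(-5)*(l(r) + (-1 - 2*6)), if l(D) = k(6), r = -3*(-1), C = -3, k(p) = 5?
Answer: -280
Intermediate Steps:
r = 3
l(D) = 5
B = 30 (B = -(-15)*(0 + 2) = -(-15)*2 = -5*(-6) = 30)
F(c) = 30 - c
F(-5)*(l(r) + (-1 - 2*6)) = (30 - 1*(-5))*(5 + (-1 - 2*6)) = (30 + 5)*(5 + (-1 - 12)) = 35*(5 - 13) = 35*(-8) = -280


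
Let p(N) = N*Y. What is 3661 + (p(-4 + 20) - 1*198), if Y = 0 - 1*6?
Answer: 3367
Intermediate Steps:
Y = -6 (Y = 0 - 6 = -6)
p(N) = -6*N (p(N) = N*(-6) = -6*N)
3661 + (p(-4 + 20) - 1*198) = 3661 + (-6*(-4 + 20) - 1*198) = 3661 + (-6*16 - 198) = 3661 + (-96 - 198) = 3661 - 294 = 3367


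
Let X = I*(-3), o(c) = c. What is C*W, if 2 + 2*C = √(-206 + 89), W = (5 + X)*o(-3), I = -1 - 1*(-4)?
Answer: -12 + 18*I*√13 ≈ -12.0 + 64.9*I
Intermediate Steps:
I = 3 (I = -1 + 4 = 3)
X = -9 (X = 3*(-3) = -9)
W = 12 (W = (5 - 9)*(-3) = -4*(-3) = 12)
C = -1 + 3*I*√13/2 (C = -1 + √(-206 + 89)/2 = -1 + √(-117)/2 = -1 + (3*I*√13)/2 = -1 + 3*I*√13/2 ≈ -1.0 + 5.4083*I)
C*W = (-1 + 3*I*√13/2)*12 = -12 + 18*I*√13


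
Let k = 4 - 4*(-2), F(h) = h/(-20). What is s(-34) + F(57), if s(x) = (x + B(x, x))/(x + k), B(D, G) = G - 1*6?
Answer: 113/220 ≈ 0.51364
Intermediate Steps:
B(D, G) = -6 + G (B(D, G) = G - 6 = -6 + G)
F(h) = -h/20 (F(h) = h*(-1/20) = -h/20)
k = 12 (k = 4 + 8 = 12)
s(x) = (-6 + 2*x)/(12 + x) (s(x) = (x + (-6 + x))/(x + 12) = (-6 + 2*x)/(12 + x))
s(-34) + F(57) = 2*(-3 - 34)/(12 - 34) - 1/20*57 = 2*(-37)/(-22) - 57/20 = 2*(-1/22)*(-37) - 57/20 = 37/11 - 57/20 = 113/220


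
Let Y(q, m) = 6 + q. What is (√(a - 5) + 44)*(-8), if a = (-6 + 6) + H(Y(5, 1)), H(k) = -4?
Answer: -352 - 24*I ≈ -352.0 - 24.0*I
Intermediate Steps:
a = -4 (a = (-6 + 6) - 4 = 0 - 4 = -4)
(√(a - 5) + 44)*(-8) = (√(-4 - 5) + 44)*(-8) = (√(-9) + 44)*(-8) = (3*I + 44)*(-8) = (44 + 3*I)*(-8) = -352 - 24*I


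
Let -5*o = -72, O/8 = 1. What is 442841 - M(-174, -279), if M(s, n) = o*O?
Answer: 2213629/5 ≈ 4.4273e+5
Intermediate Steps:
O = 8 (O = 8*1 = 8)
o = 72/5 (o = -1/5*(-72) = 72/5 ≈ 14.400)
M(s, n) = 576/5 (M(s, n) = (72/5)*8 = 576/5)
442841 - M(-174, -279) = 442841 - 1*576/5 = 442841 - 576/5 = 2213629/5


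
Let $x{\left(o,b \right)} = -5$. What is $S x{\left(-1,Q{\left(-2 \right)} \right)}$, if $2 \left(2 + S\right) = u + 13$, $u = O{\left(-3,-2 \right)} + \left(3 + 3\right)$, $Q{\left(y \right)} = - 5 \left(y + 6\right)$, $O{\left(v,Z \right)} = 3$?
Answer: $-45$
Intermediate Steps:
$Q{\left(y \right)} = -30 - 5 y$ ($Q{\left(y \right)} = - 5 \left(6 + y\right) = -30 - 5 y$)
$u = 9$ ($u = 3 + \left(3 + 3\right) = 3 + 6 = 9$)
$S = 9$ ($S = -2 + \frac{9 + 13}{2} = -2 + \frac{1}{2} \cdot 22 = -2 + 11 = 9$)
$S x{\left(-1,Q{\left(-2 \right)} \right)} = 9 \left(-5\right) = -45$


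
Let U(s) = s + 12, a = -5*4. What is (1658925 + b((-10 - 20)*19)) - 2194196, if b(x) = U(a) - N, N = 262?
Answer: -535541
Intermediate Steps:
a = -20
U(s) = 12 + s
b(x) = -270 (b(x) = (12 - 20) - 1*262 = -8 - 262 = -270)
(1658925 + b((-10 - 20)*19)) - 2194196 = (1658925 - 270) - 2194196 = 1658655 - 2194196 = -535541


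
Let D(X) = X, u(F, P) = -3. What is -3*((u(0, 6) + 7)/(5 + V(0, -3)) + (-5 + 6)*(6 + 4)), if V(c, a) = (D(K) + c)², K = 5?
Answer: -152/5 ≈ -30.400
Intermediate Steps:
V(c, a) = (5 + c)²
-3*((u(0, 6) + 7)/(5 + V(0, -3)) + (-5 + 6)*(6 + 4)) = -3*((-3 + 7)/(5 + (5 + 0)²) + (-5 + 6)*(6 + 4)) = -3*(4/(5 + 5²) + 1*10) = -3*(4/(5 + 25) + 10) = -3*(4/30 + 10) = -3*(4*(1/30) + 10) = -3*(2/15 + 10) = -3*152/15 = -152/5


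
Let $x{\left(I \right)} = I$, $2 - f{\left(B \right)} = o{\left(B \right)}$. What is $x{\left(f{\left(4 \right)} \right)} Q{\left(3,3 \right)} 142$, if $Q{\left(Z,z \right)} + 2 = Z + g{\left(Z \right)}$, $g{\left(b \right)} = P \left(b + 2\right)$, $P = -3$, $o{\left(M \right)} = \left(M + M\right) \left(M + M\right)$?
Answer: $123256$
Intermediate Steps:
$o{\left(M \right)} = 4 M^{2}$ ($o{\left(M \right)} = 2 M 2 M = 4 M^{2}$)
$f{\left(B \right)} = 2 - 4 B^{2}$
$g{\left(b \right)} = -6 - 3 b$ ($g{\left(b \right)} = - 3 \left(b + 2\right) = - 3 \left(2 + b\right) = -6 - 3 b$)
$Q{\left(Z,z \right)} = -8 - 2 Z$ ($Q{\left(Z,z \right)} = -2 - \left(6 + 2 Z\right) = -8 - 2 Z$)
$x{\left(f{\left(4 \right)} \right)} Q{\left(3,3 \right)} 142 = \left(2 - 4 \cdot 4^{2}\right) \left(-8 - 6\right) 142 = \left(2 - 64\right) \left(-8 - 6\right) 142 = \left(2 - 64\right) \left(-14\right) 142 = \left(-62\right) \left(-14\right) 142 = 868 \cdot 142 = 123256$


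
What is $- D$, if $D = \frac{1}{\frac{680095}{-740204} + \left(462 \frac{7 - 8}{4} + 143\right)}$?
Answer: $- \frac{740204}{19675515} \approx -0.037621$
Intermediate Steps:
$D = \frac{740204}{19675515}$ ($D = \frac{1}{680095 \left(- \frac{1}{740204}\right) + \left(462 \cdot \frac{1}{4} \left(-1\right) + 143\right)} = \frac{1}{- \frac{680095}{740204} + \left(462 \left(- \frac{1}{4}\right) + 143\right)} = \frac{1}{- \frac{680095}{740204} + \left(- \frac{231}{2} + 143\right)} = \frac{1}{- \frac{680095}{740204} + \frac{55}{2}} = \frac{1}{\frac{19675515}{740204}} = \frac{740204}{19675515} \approx 0.037621$)
$- D = \left(-1\right) \frac{740204}{19675515} = - \frac{740204}{19675515}$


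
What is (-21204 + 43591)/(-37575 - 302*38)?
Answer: -22387/49051 ≈ -0.45640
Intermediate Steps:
(-21204 + 43591)/(-37575 - 302*38) = 22387/(-37575 - 11476) = 22387/(-49051) = 22387*(-1/49051) = -22387/49051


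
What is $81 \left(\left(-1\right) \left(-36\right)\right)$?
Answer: $2916$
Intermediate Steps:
$81 \left(\left(-1\right) \left(-36\right)\right) = 81 \cdot 36 = 2916$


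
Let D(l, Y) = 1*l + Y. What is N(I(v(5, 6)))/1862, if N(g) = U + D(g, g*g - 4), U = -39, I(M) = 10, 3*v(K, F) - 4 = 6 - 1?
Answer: 67/1862 ≈ 0.035983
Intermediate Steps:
v(K, F) = 3 (v(K, F) = 4/3 + (6 - 1)/3 = 4/3 + (⅓)*5 = 4/3 + 5/3 = 3)
D(l, Y) = Y + l (D(l, Y) = l + Y = Y + l)
N(g) = -43 + g + g² (N(g) = -39 + ((g*g - 4) + g) = -39 + ((g² - 4) + g) = -39 + ((-4 + g²) + g) = -39 + (-4 + g + g²) = -43 + g + g²)
N(I(v(5, 6)))/1862 = (-43 + 10 + 10²)/1862 = (-43 + 10 + 100)*(1/1862) = 67*(1/1862) = 67/1862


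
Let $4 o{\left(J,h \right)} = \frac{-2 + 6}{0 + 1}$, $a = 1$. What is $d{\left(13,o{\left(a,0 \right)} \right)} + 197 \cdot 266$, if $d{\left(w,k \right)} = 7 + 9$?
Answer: $52418$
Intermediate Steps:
$o{\left(J,h \right)} = 1$ ($o{\left(J,h \right)} = \frac{\left(-2 + 6\right) \frac{1}{0 + 1}}{4} = \frac{4 \cdot 1^{-1}}{4} = \frac{4 \cdot 1}{4} = \frac{1}{4} \cdot 4 = 1$)
$d{\left(w,k \right)} = 16$
$d{\left(13,o{\left(a,0 \right)} \right)} + 197 \cdot 266 = 16 + 197 \cdot 266 = 16 + 52402 = 52418$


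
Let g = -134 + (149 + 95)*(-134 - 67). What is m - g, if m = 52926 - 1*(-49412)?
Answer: 151516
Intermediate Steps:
g = -49178 (g = -134 + 244*(-201) = -134 - 49044 = -49178)
m = 102338 (m = 52926 + 49412 = 102338)
m - g = 102338 - 1*(-49178) = 102338 + 49178 = 151516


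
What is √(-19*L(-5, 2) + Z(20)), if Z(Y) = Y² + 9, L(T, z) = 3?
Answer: 4*√22 ≈ 18.762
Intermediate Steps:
Z(Y) = 9 + Y²
√(-19*L(-5, 2) + Z(20)) = √(-19*3 + (9 + 20²)) = √(-57 + (9 + 400)) = √(-57 + 409) = √352 = 4*√22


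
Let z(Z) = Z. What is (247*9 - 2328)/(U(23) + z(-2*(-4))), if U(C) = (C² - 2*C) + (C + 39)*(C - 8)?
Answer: -15/203 ≈ -0.073892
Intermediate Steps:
U(C) = C² - 2*C + (-8 + C)*(39 + C) (U(C) = (C² - 2*C) + (39 + C)*(-8 + C) = (C² - 2*C) + (-8 + C)*(39 + C) = C² - 2*C + (-8 + C)*(39 + C))
(247*9 - 2328)/(U(23) + z(-2*(-4))) = (247*9 - 2328)/((-312 + 2*23² + 29*23) - 2*(-4)) = (2223 - 2328)/((-312 + 2*529 + 667) + 8) = -105/((-312 + 1058 + 667) + 8) = -105/(1413 + 8) = -105/1421 = -105*1/1421 = -15/203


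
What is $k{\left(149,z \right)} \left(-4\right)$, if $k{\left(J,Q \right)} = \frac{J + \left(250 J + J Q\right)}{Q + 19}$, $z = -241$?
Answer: $\frac{2980}{111} \approx 26.847$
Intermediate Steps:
$k{\left(J,Q \right)} = \frac{251 J + J Q}{19 + Q}$
$k{\left(149,z \right)} \left(-4\right) = \frac{149 \left(251 - 241\right)}{19 - 241} \left(-4\right) = 149 \frac{1}{-222} \cdot 10 \left(-4\right) = 149 \left(- \frac{1}{222}\right) 10 \left(-4\right) = \left(- \frac{745}{111}\right) \left(-4\right) = \frac{2980}{111}$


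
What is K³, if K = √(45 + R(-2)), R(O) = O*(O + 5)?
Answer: 39*√39 ≈ 243.55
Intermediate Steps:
R(O) = O*(5 + O)
K = √39 (K = √(45 - 2*(5 - 2)) = √(45 - 2*3) = √(45 - 6) = √39 ≈ 6.2450)
K³ = (√39)³ = 39*√39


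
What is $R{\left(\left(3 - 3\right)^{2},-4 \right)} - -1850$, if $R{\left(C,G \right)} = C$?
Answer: $1850$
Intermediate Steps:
$R{\left(\left(3 - 3\right)^{2},-4 \right)} - -1850 = \left(3 - 3\right)^{2} - -1850 = 0^{2} + 1850 = 0 + 1850 = 1850$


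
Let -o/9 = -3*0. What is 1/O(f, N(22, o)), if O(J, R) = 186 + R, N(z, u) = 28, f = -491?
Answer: 1/214 ≈ 0.0046729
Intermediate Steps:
o = 0 (o = -(-27)*0 = -9*0 = 0)
1/O(f, N(22, o)) = 1/(186 + 28) = 1/214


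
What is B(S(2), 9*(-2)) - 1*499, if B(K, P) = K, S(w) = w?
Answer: -497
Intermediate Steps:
B(S(2), 9*(-2)) - 1*499 = 2 - 1*499 = 2 - 499 = -497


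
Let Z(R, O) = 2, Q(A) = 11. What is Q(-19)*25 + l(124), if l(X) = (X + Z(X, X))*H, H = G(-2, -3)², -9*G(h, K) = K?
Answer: 289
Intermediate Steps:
G(h, K) = -K/9
H = ⅑ (H = (-⅑*(-3))² = (⅓)² = ⅑ ≈ 0.11111)
l(X) = 2/9 + X/9 (l(X) = (X + 2)*(⅑) = (2 + X)*(⅑) = 2/9 + X/9)
Q(-19)*25 + l(124) = 11*25 + (2/9 + (⅑)*124) = 275 + (2/9 + 124/9) = 275 + 14 = 289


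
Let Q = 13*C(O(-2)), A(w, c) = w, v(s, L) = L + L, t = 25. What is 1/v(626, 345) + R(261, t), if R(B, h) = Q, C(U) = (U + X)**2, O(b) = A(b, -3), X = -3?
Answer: 224251/690 ≈ 325.00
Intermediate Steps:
v(s, L) = 2*L
O(b) = b
C(U) = (-3 + U)**2 (C(U) = (U - 3)**2 = (-3 + U)**2)
Q = 325 (Q = 13*(-3 - 2)**2 = 13*(-5)**2 = 13*25 = 325)
R(B, h) = 325
1/v(626, 345) + R(261, t) = 1/(2*345) + 325 = 1/690 + 325 = 224251/690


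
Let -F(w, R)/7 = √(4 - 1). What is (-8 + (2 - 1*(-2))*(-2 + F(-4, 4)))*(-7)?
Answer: 112 + 196*√3 ≈ 451.48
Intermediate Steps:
F(w, R) = -7*√3 (F(w, R) = -7*√(4 - 1) = -7*√3)
(-8 + (2 - 1*(-2))*(-2 + F(-4, 4)))*(-7) = (-8 + (2 - 1*(-2))*(-2 - 7*√3))*(-7) = (-8 + (2 + 2)*(-2 - 7*√3))*(-7) = (-8 + 4*(-2 - 7*√3))*(-7) = (-8 + (-8 - 28*√3))*(-7) = (-16 - 28*√3)*(-7) = 112 + 196*√3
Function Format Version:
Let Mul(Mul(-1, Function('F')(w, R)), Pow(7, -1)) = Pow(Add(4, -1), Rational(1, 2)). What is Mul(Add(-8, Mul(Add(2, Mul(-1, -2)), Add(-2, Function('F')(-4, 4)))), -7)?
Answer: Add(112, Mul(196, Pow(3, Rational(1, 2)))) ≈ 451.48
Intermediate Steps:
Function('F')(w, R) = Mul(-7, Pow(3, Rational(1, 2))) (Function('F')(w, R) = Mul(-7, Pow(Add(4, -1), Rational(1, 2))) = Mul(-7, Pow(3, Rational(1, 2))))
Mul(Add(-8, Mul(Add(2, Mul(-1, -2)), Add(-2, Function('F')(-4, 4)))), -7) = Mul(Add(-8, Mul(Add(2, Mul(-1, -2)), Add(-2, Mul(-7, Pow(3, Rational(1, 2)))))), -7) = Mul(Add(-8, Mul(Add(2, 2), Add(-2, Mul(-7, Pow(3, Rational(1, 2)))))), -7) = Mul(Add(-8, Mul(4, Add(-2, Mul(-7, Pow(3, Rational(1, 2)))))), -7) = Mul(Add(-8, Add(-8, Mul(-28, Pow(3, Rational(1, 2))))), -7) = Mul(Add(-16, Mul(-28, Pow(3, Rational(1, 2)))), -7) = Add(112, Mul(196, Pow(3, Rational(1, 2))))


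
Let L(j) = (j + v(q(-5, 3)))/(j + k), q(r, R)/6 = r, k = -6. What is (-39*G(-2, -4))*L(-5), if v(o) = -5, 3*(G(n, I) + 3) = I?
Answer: 1690/11 ≈ 153.64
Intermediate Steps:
G(n, I) = -3 + I/3
q(r, R) = 6*r
L(j) = (-5 + j)/(-6 + j) (L(j) = (j - 5)/(j - 6) = (-5 + j)/(-6 + j))
(-39*G(-2, -4))*L(-5) = (-39*(-3 + (⅓)*(-4)))*((-5 - 5)/(-6 - 5)) = (-39*(-3 - 4/3))*(-10/(-11)) = (-39*(-13/3))*(-1/11*(-10)) = 169*(10/11) = 1690/11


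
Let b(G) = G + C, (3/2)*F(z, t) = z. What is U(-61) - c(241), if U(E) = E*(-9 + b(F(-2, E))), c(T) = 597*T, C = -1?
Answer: -429557/3 ≈ -1.4319e+5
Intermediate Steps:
F(z, t) = 2*z/3
b(G) = -1 + G (b(G) = G - 1 = -1 + G)
U(E) = -34*E/3 (U(E) = E*(-9 + (-1 + (⅔)*(-2))) = E*(-9 + (-1 - 4/3)) = E*(-9 - 7/3) = E*(-34/3) = -34*E/3)
U(-61) - c(241) = -34/3*(-61) - 597*241 = 2074/3 - 1*143877 = 2074/3 - 143877 = -429557/3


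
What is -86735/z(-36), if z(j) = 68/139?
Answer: -12056165/68 ≈ -1.7730e+5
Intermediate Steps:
z(j) = 68/139 (z(j) = 68*(1/139) = 68/139)
-86735/z(-36) = -86735/68/139 = -86735*139/68 = -12056165/68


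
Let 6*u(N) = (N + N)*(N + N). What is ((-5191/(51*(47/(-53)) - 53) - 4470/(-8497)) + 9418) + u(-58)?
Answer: 1554525105977/132706146 ≈ 11714.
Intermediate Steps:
u(N) = 2*N**2/3 (u(N) = ((N + N)*(N + N))/6 = ((2*N)*(2*N))/6 = (4*N**2)/6 = 2*N**2/3)
((-5191/(51*(47/(-53)) - 53) - 4470/(-8497)) + 9418) + u(-58) = ((-5191/(51*(47/(-53)) - 53) - 4470/(-8497)) + 9418) + (2/3)*(-58)**2 = ((-5191/(51*(47*(-1/53)) - 53) - 4470*(-1/8497)) + 9418) + (2/3)*3364 = ((-5191/(51*(-47/53) - 53) + 4470/8497) + 9418) + 6728/3 = ((-5191/(-2397/53 - 53) + 4470/8497) + 9418) + 6728/3 = ((-5191/(-5206/53) + 4470/8497) + 9418) + 6728/3 = ((-5191*(-53/5206) + 4470/8497) + 9418) + 6728/3 = ((275123/5206 + 4470/8497) + 9418) + 6728/3 = (2360990951/44235382 + 9418) + 6728/3 = 418969818627/44235382 + 6728/3 = 1554525105977/132706146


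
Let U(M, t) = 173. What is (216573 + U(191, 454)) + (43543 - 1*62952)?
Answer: 197337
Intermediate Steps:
(216573 + U(191, 454)) + (43543 - 1*62952) = (216573 + 173) + (43543 - 1*62952) = 216746 + (43543 - 62952) = 216746 - 19409 = 197337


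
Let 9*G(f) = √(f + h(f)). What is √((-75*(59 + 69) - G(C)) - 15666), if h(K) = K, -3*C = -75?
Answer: √(-227394 - 5*√2)/3 ≈ 158.96*I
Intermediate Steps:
C = 25 (C = -⅓*(-75) = 25)
G(f) = √2*√f/9 (G(f) = √(f + f)/9 = √(2*f)/9 = (√2*√f)/9 = √2*√f/9)
√((-75*(59 + 69) - G(C)) - 15666) = √((-75*(59 + 69) - √2*√25/9) - 15666) = √((-75*128 - √2*5/9) - 15666) = √((-9600 - 5*√2/9) - 15666) = √(-25266 - 5*√2/9)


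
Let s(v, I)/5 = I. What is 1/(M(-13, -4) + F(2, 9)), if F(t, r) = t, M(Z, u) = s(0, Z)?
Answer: -1/63 ≈ -0.015873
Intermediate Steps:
s(v, I) = 5*I
M(Z, u) = 5*Z
1/(M(-13, -4) + F(2, 9)) = 1/(5*(-13) + 2) = 1/(-65 + 2) = 1/(-63) = -1/63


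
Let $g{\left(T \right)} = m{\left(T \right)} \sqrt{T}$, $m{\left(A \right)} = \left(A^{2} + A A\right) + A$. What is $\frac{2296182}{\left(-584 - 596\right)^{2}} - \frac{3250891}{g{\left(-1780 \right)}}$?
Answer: $\frac{1148091}{696200} + \frac{3250891 i \sqrt{445}}{5638167800} \approx 1.6491 + 0.012163 i$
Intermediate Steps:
$m{\left(A \right)} = A + 2 A^{2}$ ($m{\left(A \right)} = \left(A^{2} + A^{2}\right) + A = 2 A^{2} + A = A + 2 A^{2}$)
$g{\left(T \right)} = T^{\frac{3}{2}} \left(1 + 2 T\right)$ ($g{\left(T \right)} = T \left(1 + 2 T\right) \sqrt{T} = T^{\frac{3}{2}} \left(1 + 2 T\right)$)
$\frac{2296182}{\left(-584 - 596\right)^{2}} - \frac{3250891}{g{\left(-1780 \right)}} = \frac{2296182}{\left(-584 - 596\right)^{2}} - \frac{3250891}{\left(-1780\right)^{\frac{3}{2}} \left(1 + 2 \left(-1780\right)\right)} = \frac{2296182}{\left(-1180\right)^{2}} - \frac{3250891}{- 3560 i \sqrt{445} \left(1 - 3560\right)} = \frac{2296182}{1392400} - \frac{3250891}{- 3560 i \sqrt{445} \left(-3559\right)} = 2296182 \cdot \frac{1}{1392400} - \frac{3250891}{12670040 i \sqrt{445}} = \frac{1148091}{696200} - 3250891 \left(- \frac{i \sqrt{445}}{5638167800}\right) = \frac{1148091}{696200} + \frac{3250891 i \sqrt{445}}{5638167800}$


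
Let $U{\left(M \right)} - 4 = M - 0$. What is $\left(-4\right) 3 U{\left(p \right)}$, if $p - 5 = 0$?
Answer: $-108$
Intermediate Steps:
$p = 5$ ($p = 5 + 0 = 5$)
$U{\left(M \right)} = 4 + M$ ($U{\left(M \right)} = 4 + \left(M - 0\right) = 4 + \left(M + 0\right) = 4 + M$)
$\left(-4\right) 3 U{\left(p \right)} = \left(-4\right) 3 \left(4 + 5\right) = \left(-12\right) 9 = -108$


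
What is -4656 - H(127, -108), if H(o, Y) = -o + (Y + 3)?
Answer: -4424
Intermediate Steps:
H(o, Y) = 3 + Y - o (H(o, Y) = -o + (3 + Y) = 3 + Y - o)
-4656 - H(127, -108) = -4656 - (3 - 108 - 1*127) = -4656 - (3 - 108 - 127) = -4656 - 1*(-232) = -4656 + 232 = -4424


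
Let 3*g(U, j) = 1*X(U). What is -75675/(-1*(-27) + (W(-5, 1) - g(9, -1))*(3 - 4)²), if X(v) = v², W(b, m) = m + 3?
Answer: -75675/4 ≈ -18919.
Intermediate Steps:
W(b, m) = 3 + m
g(U, j) = U²/3 (g(U, j) = (1*U²)/3 = U²/3)
-75675/(-1*(-27) + (W(-5, 1) - g(9, -1))*(3 - 4)²) = -75675/(-1*(-27) + ((3 + 1) - 9²/3)*(3 - 4)²) = -75675/(27 + (4 - 81/3)*(-1)²) = -75675/(27 + (4 - 1*27)*1) = -75675/(27 + (4 - 27)*1) = -75675/(27 - 23*1) = -75675/(27 - 23) = -75675/4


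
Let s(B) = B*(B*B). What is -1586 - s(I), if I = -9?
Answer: -857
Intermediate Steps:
s(B) = B**3 (s(B) = B*B**2 = B**3)
-1586 - s(I) = -1586 - 1*(-9)**3 = -1586 - 1*(-729) = -1586 + 729 = -857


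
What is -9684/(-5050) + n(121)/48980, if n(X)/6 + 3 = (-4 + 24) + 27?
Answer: 11891388/6183725 ≈ 1.9230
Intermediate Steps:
n(X) = 264 (n(X) = -18 + 6*((-4 + 24) + 27) = -18 + 6*(20 + 27) = -18 + 6*47 = -18 + 282 = 264)
-9684/(-5050) + n(121)/48980 = -9684/(-5050) + 264/48980 = -9684*(-1/5050) + 264*(1/48980) = 4842/2525 + 66/12245 = 11891388/6183725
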